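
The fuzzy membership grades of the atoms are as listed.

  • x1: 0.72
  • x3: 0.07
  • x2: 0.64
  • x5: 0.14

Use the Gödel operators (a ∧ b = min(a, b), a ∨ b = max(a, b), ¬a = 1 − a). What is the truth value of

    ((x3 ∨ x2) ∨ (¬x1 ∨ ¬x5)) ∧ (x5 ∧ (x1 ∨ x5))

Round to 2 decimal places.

0.14

x3 ∨ x2 = max(a, b) on (0.07, 0.64) = 0.64
¬x1 = 1 − 0.72 = 0.28
¬x5 = 1 − 0.14 = 0.86
¬x1 ∨ ¬x5 = max(a, b) on (0.28, 0.86) = 0.86
(x3 ∨ x2) ∨ (¬x1 ∨ ¬x5) = max(a, b) on (0.64, 0.86) = 0.86
x1 ∨ x5 = max(a, b) on (0.72, 0.14) = 0.72
x5 ∧ (x1 ∨ x5) = min(a, b) on (0.14, 0.72) = 0.14
((x3 ∨ x2) ∨ (¬x1 ∨ ¬x5)) ∧ (x5 ∧ (x1 ∨ x5)) = min(a, b) on (0.86, 0.14) = 0.14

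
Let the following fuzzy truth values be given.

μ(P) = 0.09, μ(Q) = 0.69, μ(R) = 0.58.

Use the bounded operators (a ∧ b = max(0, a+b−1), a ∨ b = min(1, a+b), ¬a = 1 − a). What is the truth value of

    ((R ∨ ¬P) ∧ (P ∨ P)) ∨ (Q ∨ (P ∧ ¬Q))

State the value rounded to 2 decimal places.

0.87

¬P = 1 − 0.09 = 0.91
R ∨ ¬P = min(1, a+b) on (0.58, 0.91) = 1.00
P ∨ P = min(1, a+b) on (0.09, 0.09) = 0.18
(R ∨ ¬P) ∧ (P ∨ P) = max(0, a+b−1) on (1.00, 0.18) = 0.18
¬Q = 1 − 0.69 = 0.31
P ∧ ¬Q = max(0, a+b−1) on (0.09, 0.31) = 0.00
Q ∨ (P ∧ ¬Q) = min(1, a+b) on (0.69, 0.00) = 0.69
((R ∨ ¬P) ∧ (P ∨ P)) ∨ (Q ∨ (P ∧ ¬Q)) = min(1, a+b) on (0.18, 0.69) = 0.87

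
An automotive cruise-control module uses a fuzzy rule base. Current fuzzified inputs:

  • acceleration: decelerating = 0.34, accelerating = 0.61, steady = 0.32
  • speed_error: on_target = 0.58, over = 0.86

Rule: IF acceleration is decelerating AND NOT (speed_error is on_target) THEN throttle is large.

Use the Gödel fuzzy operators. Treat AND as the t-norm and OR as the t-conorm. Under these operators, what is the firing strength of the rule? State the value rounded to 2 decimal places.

0.34

firing strength: decelerating=0.34, ¬on_target=1−0.58=0.42; AND[min(a, b)] → w = 0.34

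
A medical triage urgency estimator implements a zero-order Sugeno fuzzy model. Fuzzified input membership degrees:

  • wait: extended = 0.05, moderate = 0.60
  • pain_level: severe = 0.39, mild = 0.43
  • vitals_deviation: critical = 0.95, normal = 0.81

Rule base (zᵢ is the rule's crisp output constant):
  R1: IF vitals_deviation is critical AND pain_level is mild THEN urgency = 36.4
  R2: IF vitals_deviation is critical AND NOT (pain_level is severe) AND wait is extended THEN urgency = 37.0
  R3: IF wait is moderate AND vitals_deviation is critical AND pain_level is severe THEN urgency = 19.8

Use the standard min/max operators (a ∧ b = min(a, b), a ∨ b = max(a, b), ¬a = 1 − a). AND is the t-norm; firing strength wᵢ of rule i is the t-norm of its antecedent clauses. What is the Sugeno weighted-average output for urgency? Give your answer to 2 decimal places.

28.99

R1 (z=36.4): critical=0.95, mild=0.43; AND[min(a, b)] → w = 0.43
R2 (z=37.0): critical=0.95, ¬severe=1−0.39=0.61, extended=0.05; AND[min(a, b)] → w = 0.05
R3 (z=19.8): moderate=0.60, critical=0.95, severe=0.39; AND[min(a, b)] → w = 0.39
Weighted average = (0.43·36.4 + 0.05·37.0 + 0.39·19.8) / (0.43 + 0.05 + 0.39)
  = 25.2240 / 0.8700 = 28.99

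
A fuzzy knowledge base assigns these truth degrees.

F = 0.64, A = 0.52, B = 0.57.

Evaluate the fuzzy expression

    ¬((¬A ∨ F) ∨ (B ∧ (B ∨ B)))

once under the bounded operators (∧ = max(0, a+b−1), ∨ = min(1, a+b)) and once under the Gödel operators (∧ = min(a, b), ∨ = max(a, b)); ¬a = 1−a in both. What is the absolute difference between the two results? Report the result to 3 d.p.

0.360

Under bounded:
  ¬A = 1 − 0.52 = 0.48
  ¬A ∨ F = min(1, a+b) on (0.48, 0.64) = 1.00
  B ∨ B = min(1, a+b) on (0.57, 0.57) = 1.00
  B ∧ (B ∨ B) = max(0, a+b−1) on (0.57, 1.00) = 0.57
  (¬A ∨ F) ∨ (B ∧ (B ∨ B)) = min(1, a+b) on (1.00, 0.57) = 1.00
  ¬((¬A ∨ F) ∨ (B ∧ (B ∨ B))) = 1 − 1.00 = 0.00
  → value = 0.0000
Under Gödel:
  ¬A = 1 − 0.52 = 0.48
  ¬A ∨ F = max(a, b) on (0.48, 0.64) = 0.64
  B ∨ B = max(a, b) on (0.57, 0.57) = 0.57
  B ∧ (B ∨ B) = min(a, b) on (0.57, 0.57) = 0.57
  (¬A ∨ F) ∨ (B ∧ (B ∨ B)) = max(a, b) on (0.64, 0.57) = 0.64
  ¬((¬A ∨ F) ∨ (B ∧ (B ∨ B))) = 1 − 0.64 = 0.36
  → value = 0.3600
|0.0000 − 0.3600| = 0.360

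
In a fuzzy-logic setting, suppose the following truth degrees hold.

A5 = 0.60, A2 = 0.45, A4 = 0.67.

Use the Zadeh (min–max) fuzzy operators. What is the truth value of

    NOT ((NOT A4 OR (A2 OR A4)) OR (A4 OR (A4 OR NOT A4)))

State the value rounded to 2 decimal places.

0.33

NOT A4 = 1 − 0.67 = 0.33
A2 OR A4 = max(a, b) on (0.45, 0.67) = 0.67
NOT A4 OR (A2 OR A4) = max(a, b) on (0.33, 0.67) = 0.67
NOT A4 = 1 − 0.67 = 0.33
A4 OR NOT A4 = max(a, b) on (0.67, 0.33) = 0.67
A4 OR (A4 OR NOT A4) = max(a, b) on (0.67, 0.67) = 0.67
(NOT A4 OR (A2 OR A4)) OR (A4 OR (A4 OR NOT A4)) = max(a, b) on (0.67, 0.67) = 0.67
NOT ((NOT A4 OR (A2 OR A4)) OR (A4 OR (A4 OR NOT A4))) = 1 − 0.67 = 0.33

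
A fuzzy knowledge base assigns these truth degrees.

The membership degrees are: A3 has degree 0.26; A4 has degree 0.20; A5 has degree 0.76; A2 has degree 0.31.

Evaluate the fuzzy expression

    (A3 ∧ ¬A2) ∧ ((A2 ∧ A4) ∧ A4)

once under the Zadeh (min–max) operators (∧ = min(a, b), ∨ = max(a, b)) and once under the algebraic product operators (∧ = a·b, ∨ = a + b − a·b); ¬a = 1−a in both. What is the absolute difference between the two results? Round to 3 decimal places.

0.198

Under Zadeh (min–max):
  ¬A2 = 1 − 0.31 = 0.69
  A3 ∧ ¬A2 = min(a, b) on (0.26, 0.69) = 0.26
  A2 ∧ A4 = min(a, b) on (0.31, 0.20) = 0.20
  (A2 ∧ A4) ∧ A4 = min(a, b) on (0.20, 0.20) = 0.20
  (A3 ∧ ¬A2) ∧ ((A2 ∧ A4) ∧ A4) = min(a, b) on (0.26, 0.20) = 0.20
  → value = 0.2000
Under algebraic product:
  ¬A2 = 1 − 0.3100 = 0.6900
  A3 ∧ ¬A2 = a·b on (0.2600, 0.6900) = 0.1794
  A2 ∧ A4 = a·b on (0.3100, 0.2000) = 0.0620
  (A2 ∧ A4) ∧ A4 = a·b on (0.0620, 0.2000) = 0.0124
  (A3 ∧ ¬A2) ∧ ((A2 ∧ A4) ∧ A4) = a·b on (0.1794, 0.0124) = 0.0022
  → value = 0.0022
|0.2000 − 0.0022| = 0.198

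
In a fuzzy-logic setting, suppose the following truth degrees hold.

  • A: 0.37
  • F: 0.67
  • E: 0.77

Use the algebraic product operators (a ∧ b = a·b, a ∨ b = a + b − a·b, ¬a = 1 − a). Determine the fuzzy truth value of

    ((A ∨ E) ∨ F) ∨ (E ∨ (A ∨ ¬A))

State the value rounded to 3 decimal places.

A ∨ E = a + b − a·b on (0.3700, 0.7700) = 0.8551
(A ∨ E) ∨ F = a + b − a·b on (0.8551, 0.6700) = 0.9522
¬A = 1 − 0.3700 = 0.6300
A ∨ ¬A = a + b − a·b on (0.3700, 0.6300) = 0.7669
E ∨ (A ∨ ¬A) = a + b − a·b on (0.7700, 0.7669) = 0.9464
((A ∨ E) ∨ F) ∨ (E ∨ (A ∨ ¬A)) = a + b − a·b on (0.9522, 0.9464) = 0.9974

0.997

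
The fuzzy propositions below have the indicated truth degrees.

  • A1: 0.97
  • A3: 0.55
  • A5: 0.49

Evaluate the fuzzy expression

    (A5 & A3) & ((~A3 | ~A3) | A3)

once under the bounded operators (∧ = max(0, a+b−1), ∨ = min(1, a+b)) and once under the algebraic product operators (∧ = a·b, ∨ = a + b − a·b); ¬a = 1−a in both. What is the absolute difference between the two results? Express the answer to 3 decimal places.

0.193

Under bounded:
  A5 & A3 = max(0, a+b−1) on (0.49, 0.55) = 0.04
  ~A3 = 1 − 0.55 = 0.45
  ~A3 = 1 − 0.55 = 0.45
  ~A3 | ~A3 = min(1, a+b) on (0.45, 0.45) = 0.90
  (~A3 | ~A3) | A3 = min(1, a+b) on (0.90, 0.55) = 1.00
  (A5 & A3) & ((~A3 | ~A3) | A3) = max(0, a+b−1) on (0.04, 1.00) = 0.04
  → value = 0.0400
Under algebraic product:
  A5 & A3 = a·b on (0.4900, 0.5500) = 0.2695
  ~A3 = 1 − 0.5500 = 0.4500
  ~A3 = 1 − 0.5500 = 0.4500
  ~A3 | ~A3 = a + b − a·b on (0.4500, 0.4500) = 0.6975
  (~A3 | ~A3) | A3 = a + b − a·b on (0.6975, 0.5500) = 0.8639
  (A5 & A3) & ((~A3 | ~A3) | A3) = a·b on (0.2695, 0.8639) = 0.2328
  → value = 0.2328
|0.0400 − 0.2328| = 0.193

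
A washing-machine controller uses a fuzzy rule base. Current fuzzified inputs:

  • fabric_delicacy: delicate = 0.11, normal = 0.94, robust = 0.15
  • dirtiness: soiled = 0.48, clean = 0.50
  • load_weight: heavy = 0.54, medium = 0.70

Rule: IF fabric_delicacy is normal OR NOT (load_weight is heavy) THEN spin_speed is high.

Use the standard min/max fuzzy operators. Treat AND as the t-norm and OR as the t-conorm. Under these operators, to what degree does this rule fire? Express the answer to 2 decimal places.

0.94

firing strength: normal=0.94, ¬heavy=1−0.54=0.46; OR[max(a, b)] → w = 0.94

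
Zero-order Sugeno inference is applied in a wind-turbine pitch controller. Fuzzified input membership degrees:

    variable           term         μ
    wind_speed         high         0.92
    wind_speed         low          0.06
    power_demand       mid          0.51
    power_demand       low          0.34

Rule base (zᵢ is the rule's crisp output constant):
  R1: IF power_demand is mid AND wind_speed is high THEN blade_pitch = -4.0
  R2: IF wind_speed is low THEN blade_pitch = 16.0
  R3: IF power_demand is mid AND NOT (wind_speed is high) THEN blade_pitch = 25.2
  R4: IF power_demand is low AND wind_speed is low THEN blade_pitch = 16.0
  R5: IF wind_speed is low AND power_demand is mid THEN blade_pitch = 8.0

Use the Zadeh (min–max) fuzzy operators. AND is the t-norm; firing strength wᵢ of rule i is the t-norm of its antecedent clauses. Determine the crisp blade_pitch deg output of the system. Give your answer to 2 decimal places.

3.09

R1 (z=-4.0): mid=0.51, high=0.92; AND[min(a, b)] → w = 0.51
R2 (z=16.0): low=0.06 → w = 0.06
R3 (z=25.2): mid=0.51, ¬high=1−0.92=0.08; AND[min(a, b)] → w = 0.08
R4 (z=16.0): low=0.34, low=0.06; AND[min(a, b)] → w = 0.06
R5 (z=8.0): low=0.06, mid=0.51; AND[min(a, b)] → w = 0.06
Weighted average = (0.51·-4.0 + 0.06·16.0 + 0.08·25.2 + 0.06·16.0 + 0.06·8.0) / (0.51 + 0.06 + 0.08 + 0.06 + 0.06)
  = 2.3760 / 0.7700 = 3.09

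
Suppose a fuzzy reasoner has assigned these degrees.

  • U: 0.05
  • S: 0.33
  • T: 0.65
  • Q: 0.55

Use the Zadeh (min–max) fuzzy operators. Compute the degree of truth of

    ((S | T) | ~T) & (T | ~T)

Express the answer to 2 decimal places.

0.65

S | T = max(a, b) on (0.33, 0.65) = 0.65
~T = 1 − 0.65 = 0.35
(S | T) | ~T = max(a, b) on (0.65, 0.35) = 0.65
~T = 1 − 0.65 = 0.35
T | ~T = max(a, b) on (0.65, 0.35) = 0.65
((S | T) | ~T) & (T | ~T) = min(a, b) on (0.65, 0.65) = 0.65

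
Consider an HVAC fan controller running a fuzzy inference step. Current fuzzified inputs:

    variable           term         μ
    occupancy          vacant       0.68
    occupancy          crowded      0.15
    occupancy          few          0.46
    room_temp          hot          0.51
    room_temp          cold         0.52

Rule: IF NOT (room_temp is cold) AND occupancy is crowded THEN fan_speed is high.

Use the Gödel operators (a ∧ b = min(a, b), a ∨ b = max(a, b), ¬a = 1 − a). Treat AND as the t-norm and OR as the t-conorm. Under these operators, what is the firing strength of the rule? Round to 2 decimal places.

firing strength: ¬cold=1−0.52=0.48, crowded=0.15; AND[min(a, b)] → w = 0.15

0.15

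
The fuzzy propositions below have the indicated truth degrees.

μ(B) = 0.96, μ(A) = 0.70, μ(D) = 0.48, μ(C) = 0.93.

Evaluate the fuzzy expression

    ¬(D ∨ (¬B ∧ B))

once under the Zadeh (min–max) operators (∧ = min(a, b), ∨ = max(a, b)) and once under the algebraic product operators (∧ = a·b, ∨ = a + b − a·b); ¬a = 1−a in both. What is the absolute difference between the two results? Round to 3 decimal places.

Under Zadeh (min–max):
  ¬B = 1 − 0.96 = 0.04
  ¬B ∧ B = min(a, b) on (0.04, 0.96) = 0.04
  D ∨ (¬B ∧ B) = max(a, b) on (0.48, 0.04) = 0.48
  ¬(D ∨ (¬B ∧ B)) = 1 − 0.48 = 0.52
  → value = 0.5200
Under algebraic product:
  ¬B = 1 − 0.9600 = 0.0400
  ¬B ∧ B = a·b on (0.0400, 0.9600) = 0.0384
  D ∨ (¬B ∧ B) = a + b − a·b on (0.4800, 0.0384) = 0.5000
  ¬(D ∨ (¬B ∧ B)) = 1 − 0.5000 = 0.5000
  → value = 0.5000
|0.5200 − 0.5000| = 0.020

0.020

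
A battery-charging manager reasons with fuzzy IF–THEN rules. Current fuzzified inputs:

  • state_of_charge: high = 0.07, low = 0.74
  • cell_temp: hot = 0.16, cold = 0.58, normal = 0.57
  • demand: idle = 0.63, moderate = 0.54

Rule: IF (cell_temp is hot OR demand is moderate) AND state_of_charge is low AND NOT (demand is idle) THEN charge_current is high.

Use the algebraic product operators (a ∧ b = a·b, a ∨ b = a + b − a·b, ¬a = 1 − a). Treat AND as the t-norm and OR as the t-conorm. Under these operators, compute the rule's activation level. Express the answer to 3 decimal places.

firing strength: (hot=0.16 OR moderate=0.54) = 0.6136; AND[a·b] with low=0.74, ¬idle=1−0.63=0.37 → w = 0.1680

0.168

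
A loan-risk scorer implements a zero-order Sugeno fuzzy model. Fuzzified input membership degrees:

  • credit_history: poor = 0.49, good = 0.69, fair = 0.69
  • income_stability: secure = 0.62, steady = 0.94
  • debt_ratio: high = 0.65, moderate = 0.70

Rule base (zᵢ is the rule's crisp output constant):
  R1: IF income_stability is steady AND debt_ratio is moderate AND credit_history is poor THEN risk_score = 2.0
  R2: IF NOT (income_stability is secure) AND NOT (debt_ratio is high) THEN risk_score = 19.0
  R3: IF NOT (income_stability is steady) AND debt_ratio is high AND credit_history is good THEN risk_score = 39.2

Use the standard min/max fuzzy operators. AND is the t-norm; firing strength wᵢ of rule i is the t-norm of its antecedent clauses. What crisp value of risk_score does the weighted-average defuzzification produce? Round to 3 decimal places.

R1 (z=2.0): steady=0.94, moderate=0.70, poor=0.49; AND[min(a, b)] → w = 0.49
R2 (z=19.0): ¬secure=1−0.62=0.38, ¬high=1−0.65=0.35; AND[min(a, b)] → w = 0.35
R3 (z=39.2): ¬steady=1−0.94=0.06, high=0.65, good=0.69; AND[min(a, b)] → w = 0.06
Weighted average = (0.49·2.0 + 0.35·19.0 + 0.06·39.2) / (0.49 + 0.35 + 0.06)
  = 9.9820 / 0.9000 = 11.091

11.091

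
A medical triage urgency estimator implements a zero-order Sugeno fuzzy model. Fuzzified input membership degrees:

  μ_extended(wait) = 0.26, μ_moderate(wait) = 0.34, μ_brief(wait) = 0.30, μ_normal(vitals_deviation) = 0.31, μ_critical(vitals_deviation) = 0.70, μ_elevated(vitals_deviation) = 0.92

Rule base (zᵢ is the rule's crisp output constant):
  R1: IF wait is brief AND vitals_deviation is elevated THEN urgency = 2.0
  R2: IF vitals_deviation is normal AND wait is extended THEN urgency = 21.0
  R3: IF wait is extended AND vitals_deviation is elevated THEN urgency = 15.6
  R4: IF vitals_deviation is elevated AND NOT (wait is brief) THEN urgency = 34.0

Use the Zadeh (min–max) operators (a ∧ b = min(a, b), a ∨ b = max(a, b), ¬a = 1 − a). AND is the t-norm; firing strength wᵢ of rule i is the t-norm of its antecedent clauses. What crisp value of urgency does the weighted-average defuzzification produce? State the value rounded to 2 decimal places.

22.31

R1 (z=2.0): brief=0.30, elevated=0.92; AND[min(a, b)] → w = 0.30
R2 (z=21.0): normal=0.31, extended=0.26; AND[min(a, b)] → w = 0.26
R3 (z=15.6): extended=0.26, elevated=0.92; AND[min(a, b)] → w = 0.26
R4 (z=34.0): elevated=0.92, ¬brief=1−0.30=0.70; AND[min(a, b)] → w = 0.70
Weighted average = (0.30·2.0 + 0.26·21.0 + 0.26·15.6 + 0.70·34.0) / (0.30 + 0.26 + 0.26 + 0.70)
  = 33.9160 / 1.5200 = 22.31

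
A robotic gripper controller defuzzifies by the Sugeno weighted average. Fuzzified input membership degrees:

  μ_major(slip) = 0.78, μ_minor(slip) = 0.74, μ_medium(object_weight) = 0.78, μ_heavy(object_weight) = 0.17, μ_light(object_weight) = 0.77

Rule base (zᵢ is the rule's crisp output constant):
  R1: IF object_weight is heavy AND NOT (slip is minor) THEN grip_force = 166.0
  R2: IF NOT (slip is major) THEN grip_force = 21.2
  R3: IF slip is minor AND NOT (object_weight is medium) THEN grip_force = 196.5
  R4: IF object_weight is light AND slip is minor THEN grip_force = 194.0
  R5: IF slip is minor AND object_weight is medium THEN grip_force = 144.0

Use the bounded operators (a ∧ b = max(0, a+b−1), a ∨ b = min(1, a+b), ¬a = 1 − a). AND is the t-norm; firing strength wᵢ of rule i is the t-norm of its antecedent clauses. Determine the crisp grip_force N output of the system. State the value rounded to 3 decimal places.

142.787

R1 (z=166.0): heavy=0.17, ¬minor=1−0.74=0.26; AND[max(0, a+b−1)] → w = 0.00
R2 (z=21.2): ¬major=1−0.78=0.22 → w = 0.22
R3 (z=196.5): minor=0.74, ¬medium=1−0.78=0.22; AND[max(0, a+b−1)] → w = 0.00
R4 (z=194.0): light=0.77, minor=0.74; AND[max(0, a+b−1)] → w = 0.51
R5 (z=144.0): minor=0.74, medium=0.78; AND[max(0, a+b−1)] → w = 0.52
Weighted average = (0.00·166.0 + 0.22·21.2 + 0.00·196.5 + 0.51·194.0 + 0.52·144.0) / (0.00 + 0.22 + 0.00 + 0.51 + 0.52)
  = 178.4840 / 1.2500 = 142.787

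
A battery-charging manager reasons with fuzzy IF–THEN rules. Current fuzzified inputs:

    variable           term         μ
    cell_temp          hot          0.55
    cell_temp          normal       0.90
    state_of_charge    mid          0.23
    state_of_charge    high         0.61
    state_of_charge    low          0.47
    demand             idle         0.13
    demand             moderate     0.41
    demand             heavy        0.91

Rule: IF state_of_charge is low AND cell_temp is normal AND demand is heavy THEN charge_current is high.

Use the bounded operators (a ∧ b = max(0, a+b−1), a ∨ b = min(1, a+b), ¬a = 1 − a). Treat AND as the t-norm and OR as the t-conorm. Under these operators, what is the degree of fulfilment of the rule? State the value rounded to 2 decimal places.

0.28

firing strength: low=0.47, normal=0.90, heavy=0.91; AND[max(0, a+b−1)] → w = 0.28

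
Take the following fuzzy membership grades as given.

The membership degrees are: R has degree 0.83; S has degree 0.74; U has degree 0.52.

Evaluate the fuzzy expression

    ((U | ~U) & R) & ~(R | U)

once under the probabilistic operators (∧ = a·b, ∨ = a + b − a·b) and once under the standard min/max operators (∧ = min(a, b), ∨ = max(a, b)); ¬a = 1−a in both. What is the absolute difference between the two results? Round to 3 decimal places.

0.119

Under probabilistic:
  ~U = 1 − 0.5200 = 0.4800
  U | ~U = a + b − a·b on (0.5200, 0.4800) = 0.7504
  (U | ~U) & R = a·b on (0.7504, 0.8300) = 0.6228
  R | U = a + b − a·b on (0.8300, 0.5200) = 0.9184
  ~(R | U) = 1 − 0.9184 = 0.0816
  ((U | ~U) & R) & ~(R | U) = a·b on (0.6228, 0.0816) = 0.0508
  → value = 0.0508
Under standard min/max:
  ~U = 1 − 0.52 = 0.48
  U | ~U = max(a, b) on (0.52, 0.48) = 0.52
  (U | ~U) & R = min(a, b) on (0.52, 0.83) = 0.52
  R | U = max(a, b) on (0.83, 0.52) = 0.83
  ~(R | U) = 1 − 0.83 = 0.17
  ((U | ~U) & R) & ~(R | U) = min(a, b) on (0.52, 0.17) = 0.17
  → value = 0.1700
|0.0508 − 0.1700| = 0.119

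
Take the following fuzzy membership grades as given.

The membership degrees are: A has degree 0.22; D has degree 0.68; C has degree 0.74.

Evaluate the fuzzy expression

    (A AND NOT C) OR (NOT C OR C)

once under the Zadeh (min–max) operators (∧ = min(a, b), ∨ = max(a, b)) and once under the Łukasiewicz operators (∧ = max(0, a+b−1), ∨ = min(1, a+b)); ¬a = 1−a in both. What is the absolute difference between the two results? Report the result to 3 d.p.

0.260

Under Zadeh (min–max):
  NOT C = 1 − 0.74 = 0.26
  A AND NOT C = min(a, b) on (0.22, 0.26) = 0.22
  NOT C = 1 − 0.74 = 0.26
  NOT C OR C = max(a, b) on (0.26, 0.74) = 0.74
  (A AND NOT C) OR (NOT C OR C) = max(a, b) on (0.22, 0.74) = 0.74
  → value = 0.7400
Under Łukasiewicz:
  NOT C = 1 − 0.74 = 0.26
  A AND NOT C = max(0, a+b−1) on (0.22, 0.26) = 0.00
  NOT C = 1 − 0.74 = 0.26
  NOT C OR C = min(1, a+b) on (0.26, 0.74) = 1.00
  (A AND NOT C) OR (NOT C OR C) = min(1, a+b) on (0.00, 1.00) = 1.00
  → value = 1.0000
|0.7400 − 1.0000| = 0.260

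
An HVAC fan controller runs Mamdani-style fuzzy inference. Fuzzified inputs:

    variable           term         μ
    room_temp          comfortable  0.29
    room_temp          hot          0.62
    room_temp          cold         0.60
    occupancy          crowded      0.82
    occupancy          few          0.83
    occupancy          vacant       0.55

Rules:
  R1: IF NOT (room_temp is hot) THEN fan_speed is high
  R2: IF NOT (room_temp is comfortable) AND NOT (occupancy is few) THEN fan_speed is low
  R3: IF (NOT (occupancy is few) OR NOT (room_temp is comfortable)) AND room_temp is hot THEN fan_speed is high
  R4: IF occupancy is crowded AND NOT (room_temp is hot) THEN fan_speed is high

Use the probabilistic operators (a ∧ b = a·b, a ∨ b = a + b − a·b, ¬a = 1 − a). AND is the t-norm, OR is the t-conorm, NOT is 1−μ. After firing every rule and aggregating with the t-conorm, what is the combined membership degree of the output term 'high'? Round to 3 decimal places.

R1: ¬hot=1−0.62=0.38 → w = 0.3800
R2: ¬comfortable=1−0.29=0.71, ¬few=1−0.83=0.17; AND[a·b] → w = 0.1207
R3: (¬few=1−0.83=0.17 OR ¬comfortable=1−0.29=0.71) = 0.7593; AND[a·b] with hot=0.62 → w = 0.4708
R4: crowded=0.82, ¬hot=1−0.62=0.38; AND[a·b] → w = 0.3116
Rules with consequent 'high': {R1, R3, R4} → strengths 0.3800, 0.4708, 0.3116
Aggregate via t-conorm [a + b − a·b]: 0.7741

0.774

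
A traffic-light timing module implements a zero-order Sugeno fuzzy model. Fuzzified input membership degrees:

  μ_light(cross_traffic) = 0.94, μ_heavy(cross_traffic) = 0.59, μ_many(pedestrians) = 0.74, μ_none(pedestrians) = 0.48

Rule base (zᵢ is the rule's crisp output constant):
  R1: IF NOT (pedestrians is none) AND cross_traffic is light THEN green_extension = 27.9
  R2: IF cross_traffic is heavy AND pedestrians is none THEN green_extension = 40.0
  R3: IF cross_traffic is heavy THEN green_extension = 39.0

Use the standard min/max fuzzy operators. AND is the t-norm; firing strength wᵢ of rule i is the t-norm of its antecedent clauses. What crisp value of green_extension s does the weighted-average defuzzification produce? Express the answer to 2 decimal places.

35.67

R1 (z=27.9): ¬none=1−0.48=0.52, light=0.94; AND[min(a, b)] → w = 0.52
R2 (z=40.0): heavy=0.59, none=0.48; AND[min(a, b)] → w = 0.48
R3 (z=39.0): heavy=0.59 → w = 0.59
Weighted average = (0.52·27.9 + 0.48·40.0 + 0.59·39.0) / (0.52 + 0.48 + 0.59)
  = 56.7180 / 1.5900 = 35.67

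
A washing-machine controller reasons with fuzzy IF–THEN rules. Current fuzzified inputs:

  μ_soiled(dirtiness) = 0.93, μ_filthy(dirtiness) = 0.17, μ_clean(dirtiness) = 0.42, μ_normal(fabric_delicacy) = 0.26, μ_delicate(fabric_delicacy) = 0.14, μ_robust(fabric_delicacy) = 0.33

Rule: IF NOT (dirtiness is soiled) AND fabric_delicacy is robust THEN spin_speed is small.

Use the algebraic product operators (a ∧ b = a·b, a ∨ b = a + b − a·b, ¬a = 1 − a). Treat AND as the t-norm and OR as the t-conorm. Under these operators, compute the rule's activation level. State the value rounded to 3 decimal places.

firing strength: ¬soiled=1−0.93=0.07, robust=0.33; AND[a·b] → w = 0.0231

0.023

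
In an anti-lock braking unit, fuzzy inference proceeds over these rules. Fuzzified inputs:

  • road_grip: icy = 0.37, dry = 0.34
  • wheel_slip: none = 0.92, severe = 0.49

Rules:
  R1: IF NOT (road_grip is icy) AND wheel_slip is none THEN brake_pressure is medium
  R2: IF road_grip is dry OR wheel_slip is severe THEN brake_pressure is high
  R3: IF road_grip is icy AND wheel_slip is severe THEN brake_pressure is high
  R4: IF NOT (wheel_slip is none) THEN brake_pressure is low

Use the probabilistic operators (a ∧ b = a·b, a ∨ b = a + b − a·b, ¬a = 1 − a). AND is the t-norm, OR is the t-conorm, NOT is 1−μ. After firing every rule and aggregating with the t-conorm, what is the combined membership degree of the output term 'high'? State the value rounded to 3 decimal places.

R1: ¬icy=1−0.37=0.63, none=0.92; AND[a·b] → w = 0.5796
R2: dry=0.34, severe=0.49; OR[a + b − a·b] → w = 0.6634
R3: icy=0.37, severe=0.49; AND[a·b] → w = 0.1813
R4: ¬none=1−0.92=0.08 → w = 0.0800
Rules with consequent 'high': {R2, R3} → strengths 0.6634, 0.1813
Aggregate via t-conorm [a + b − a·b]: 0.7244

0.724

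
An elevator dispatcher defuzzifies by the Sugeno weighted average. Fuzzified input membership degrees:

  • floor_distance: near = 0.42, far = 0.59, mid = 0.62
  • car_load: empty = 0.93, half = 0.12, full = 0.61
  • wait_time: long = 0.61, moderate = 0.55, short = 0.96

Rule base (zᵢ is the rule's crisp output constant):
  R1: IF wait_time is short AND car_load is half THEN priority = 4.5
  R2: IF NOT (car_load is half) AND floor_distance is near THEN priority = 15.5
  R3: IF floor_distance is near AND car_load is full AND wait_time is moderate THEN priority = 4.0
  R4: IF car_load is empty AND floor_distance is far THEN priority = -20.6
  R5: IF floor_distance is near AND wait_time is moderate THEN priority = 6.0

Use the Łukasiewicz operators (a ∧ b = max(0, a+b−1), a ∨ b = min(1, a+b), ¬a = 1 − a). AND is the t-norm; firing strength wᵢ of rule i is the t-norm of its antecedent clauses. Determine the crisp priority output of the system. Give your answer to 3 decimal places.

R1 (z=4.5): short=0.96, half=0.12; AND[max(0, a+b−1)] → w = 0.08
R2 (z=15.5): ¬half=1−0.12=0.88, near=0.42; AND[max(0, a+b−1)] → w = 0.30
R3 (z=4.0): near=0.42, full=0.61, moderate=0.55; AND[max(0, a+b−1)] → w = 0.00
R4 (z=-20.6): empty=0.93, far=0.59; AND[max(0, a+b−1)] → w = 0.52
R5 (z=6.0): near=0.42, moderate=0.55; AND[max(0, a+b−1)] → w = 0.00
Weighted average = (0.08·4.5 + 0.30·15.5 + 0.00·4.0 + 0.52·-20.6 + 0.00·6.0) / (0.08 + 0.30 + 0.00 + 0.52 + 0.00)
  = -5.7020 / 0.9000 = -6.336

-6.336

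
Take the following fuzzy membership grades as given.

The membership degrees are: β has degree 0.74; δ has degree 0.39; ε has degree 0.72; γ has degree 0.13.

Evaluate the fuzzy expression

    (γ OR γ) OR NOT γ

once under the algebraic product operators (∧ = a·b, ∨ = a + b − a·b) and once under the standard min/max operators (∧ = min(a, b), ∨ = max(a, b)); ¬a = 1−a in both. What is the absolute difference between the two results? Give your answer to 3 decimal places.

Under algebraic product:
  γ OR γ = a + b − a·b on (0.1300, 0.1300) = 0.2431
  NOT γ = 1 − 0.1300 = 0.8700
  (γ OR γ) OR NOT γ = a + b − a·b on (0.2431, 0.8700) = 0.9016
  → value = 0.9016
Under standard min/max:
  γ OR γ = max(a, b) on (0.13, 0.13) = 0.13
  NOT γ = 1 − 0.13 = 0.87
  (γ OR γ) OR NOT γ = max(a, b) on (0.13, 0.87) = 0.87
  → value = 0.8700
|0.9016 − 0.8700| = 0.032

0.032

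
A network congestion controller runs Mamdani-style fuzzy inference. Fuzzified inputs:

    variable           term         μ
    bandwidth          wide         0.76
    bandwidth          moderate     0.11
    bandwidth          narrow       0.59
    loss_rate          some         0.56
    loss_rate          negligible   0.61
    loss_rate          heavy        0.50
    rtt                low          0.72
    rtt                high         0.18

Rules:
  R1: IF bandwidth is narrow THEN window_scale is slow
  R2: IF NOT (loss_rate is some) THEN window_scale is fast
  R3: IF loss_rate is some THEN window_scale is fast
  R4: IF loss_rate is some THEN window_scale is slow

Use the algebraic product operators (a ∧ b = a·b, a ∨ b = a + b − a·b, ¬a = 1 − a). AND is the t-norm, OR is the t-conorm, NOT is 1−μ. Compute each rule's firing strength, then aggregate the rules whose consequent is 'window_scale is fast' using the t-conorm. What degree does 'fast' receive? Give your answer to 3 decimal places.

0.754

R1: narrow=0.59 → w = 0.5900
R2: ¬some=1−0.56=0.44 → w = 0.4400
R3: some=0.56 → w = 0.5600
R4: some=0.56 → w = 0.5600
Rules with consequent 'fast': {R2, R3} → strengths 0.4400, 0.5600
Aggregate via t-conorm [a + b − a·b]: 0.7536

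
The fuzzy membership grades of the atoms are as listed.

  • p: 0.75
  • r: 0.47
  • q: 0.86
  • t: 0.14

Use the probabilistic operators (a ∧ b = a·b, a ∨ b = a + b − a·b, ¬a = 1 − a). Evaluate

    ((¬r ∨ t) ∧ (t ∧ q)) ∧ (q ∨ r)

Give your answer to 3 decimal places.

0.066

¬r = 1 − 0.4700 = 0.5300
¬r ∨ t = a + b − a·b on (0.5300, 0.1400) = 0.5958
t ∧ q = a·b on (0.1400, 0.8600) = 0.1204
(¬r ∨ t) ∧ (t ∧ q) = a·b on (0.5958, 0.1204) = 0.0717
q ∨ r = a + b − a·b on (0.8600, 0.4700) = 0.9258
((¬r ∨ t) ∧ (t ∧ q)) ∧ (q ∨ r) = a·b on (0.0717, 0.9258) = 0.0664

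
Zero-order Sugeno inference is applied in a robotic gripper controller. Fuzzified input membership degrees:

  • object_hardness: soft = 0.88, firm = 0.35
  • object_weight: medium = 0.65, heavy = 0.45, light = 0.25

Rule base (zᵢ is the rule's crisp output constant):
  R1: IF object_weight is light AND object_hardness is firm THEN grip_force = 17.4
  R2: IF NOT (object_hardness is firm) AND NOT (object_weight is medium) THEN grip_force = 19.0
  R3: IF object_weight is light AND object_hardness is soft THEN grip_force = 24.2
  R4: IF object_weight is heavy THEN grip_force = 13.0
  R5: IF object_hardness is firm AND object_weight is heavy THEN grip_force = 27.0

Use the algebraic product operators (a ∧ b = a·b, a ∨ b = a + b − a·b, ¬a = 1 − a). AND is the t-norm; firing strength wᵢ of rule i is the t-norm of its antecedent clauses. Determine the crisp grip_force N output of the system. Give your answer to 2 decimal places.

18.62

R1 (z=17.4): light=0.25, firm=0.35; AND[a·b] → w = 0.0875
R2 (z=19.0): ¬firm=1−0.35=0.65, ¬medium=1−0.65=0.35; AND[a·b] → w = 0.2275
R3 (z=24.2): light=0.25, soft=0.88; AND[a·b] → w = 0.2200
R4 (z=13.0): heavy=0.45 → w = 0.4500
R5 (z=27.0): firm=0.35, heavy=0.45; AND[a·b] → w = 0.1575
Weighted average = (0.0875·17.4 + 0.2275·19.0 + 0.2200·24.2 + 0.4500·13.0 + 0.1575·27.0) / (0.0875 + 0.2275 + 0.2200 + 0.4500 + 0.1575)
  = 21.2715 / 1.1425 = 18.62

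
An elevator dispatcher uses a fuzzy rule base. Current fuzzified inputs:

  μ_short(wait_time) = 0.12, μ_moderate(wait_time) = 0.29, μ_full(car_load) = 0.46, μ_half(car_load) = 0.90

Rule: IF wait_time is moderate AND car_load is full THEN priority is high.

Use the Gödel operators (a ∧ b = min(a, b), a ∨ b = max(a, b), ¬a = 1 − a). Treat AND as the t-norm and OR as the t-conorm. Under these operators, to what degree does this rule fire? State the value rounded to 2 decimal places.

0.29

firing strength: moderate=0.29, full=0.46; AND[min(a, b)] → w = 0.29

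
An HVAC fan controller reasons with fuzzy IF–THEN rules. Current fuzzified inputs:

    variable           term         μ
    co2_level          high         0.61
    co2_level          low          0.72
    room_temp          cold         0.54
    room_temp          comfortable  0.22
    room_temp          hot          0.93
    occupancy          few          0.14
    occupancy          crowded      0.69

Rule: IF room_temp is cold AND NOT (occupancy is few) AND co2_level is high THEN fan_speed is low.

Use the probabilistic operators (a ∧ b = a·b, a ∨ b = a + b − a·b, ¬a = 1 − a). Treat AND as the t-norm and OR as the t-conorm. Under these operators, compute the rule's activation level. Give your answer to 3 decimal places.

firing strength: cold=0.54, ¬few=1−0.14=0.86, high=0.61; AND[a·b] → w = 0.2833

0.283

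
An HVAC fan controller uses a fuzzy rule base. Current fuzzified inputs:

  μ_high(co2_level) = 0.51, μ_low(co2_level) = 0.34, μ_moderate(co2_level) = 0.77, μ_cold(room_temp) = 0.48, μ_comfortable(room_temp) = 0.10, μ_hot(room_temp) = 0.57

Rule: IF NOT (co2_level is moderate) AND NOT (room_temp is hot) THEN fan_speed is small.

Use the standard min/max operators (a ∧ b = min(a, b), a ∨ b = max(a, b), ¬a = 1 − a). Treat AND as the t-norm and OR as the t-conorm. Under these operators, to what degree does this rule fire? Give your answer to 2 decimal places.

firing strength: ¬moderate=1−0.77=0.23, ¬hot=1−0.57=0.43; AND[min(a, b)] → w = 0.23

0.23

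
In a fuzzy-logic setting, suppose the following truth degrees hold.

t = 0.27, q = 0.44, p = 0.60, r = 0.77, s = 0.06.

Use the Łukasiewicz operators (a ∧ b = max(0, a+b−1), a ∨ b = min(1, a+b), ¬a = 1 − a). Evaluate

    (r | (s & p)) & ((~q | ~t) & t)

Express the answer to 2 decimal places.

0.04

s & p = max(0, a+b−1) on (0.06, 0.60) = 0.00
r | (s & p) = min(1, a+b) on (0.77, 0.00) = 0.77
~q = 1 − 0.44 = 0.56
~t = 1 − 0.27 = 0.73
~q | ~t = min(1, a+b) on (0.56, 0.73) = 1.00
(~q | ~t) & t = max(0, a+b−1) on (1.00, 0.27) = 0.27
(r | (s & p)) & ((~q | ~t) & t) = max(0, a+b−1) on (0.77, 0.27) = 0.04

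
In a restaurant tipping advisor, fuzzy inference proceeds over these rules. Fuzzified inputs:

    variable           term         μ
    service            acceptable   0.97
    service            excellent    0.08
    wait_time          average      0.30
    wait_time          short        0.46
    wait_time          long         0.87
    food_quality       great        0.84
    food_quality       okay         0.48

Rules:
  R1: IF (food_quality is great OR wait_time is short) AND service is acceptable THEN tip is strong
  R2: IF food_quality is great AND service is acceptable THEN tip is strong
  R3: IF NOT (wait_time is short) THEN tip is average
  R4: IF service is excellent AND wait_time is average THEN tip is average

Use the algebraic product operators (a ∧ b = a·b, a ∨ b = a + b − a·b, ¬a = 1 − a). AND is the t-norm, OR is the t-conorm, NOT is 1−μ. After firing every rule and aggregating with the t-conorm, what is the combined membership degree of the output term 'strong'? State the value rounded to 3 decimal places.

0.979

R1: (great=0.84 OR short=0.46) = 0.9136; AND[a·b] with acceptable=0.97 → w = 0.8862
R2: great=0.84, acceptable=0.97; AND[a·b] → w = 0.8148
R3: ¬short=1−0.46=0.54 → w = 0.5400
R4: excellent=0.08, average=0.30; AND[a·b] → w = 0.0240
Rules with consequent 'strong': {R1, R2} → strengths 0.8862, 0.8148
Aggregate via t-conorm [a + b − a·b]: 0.9789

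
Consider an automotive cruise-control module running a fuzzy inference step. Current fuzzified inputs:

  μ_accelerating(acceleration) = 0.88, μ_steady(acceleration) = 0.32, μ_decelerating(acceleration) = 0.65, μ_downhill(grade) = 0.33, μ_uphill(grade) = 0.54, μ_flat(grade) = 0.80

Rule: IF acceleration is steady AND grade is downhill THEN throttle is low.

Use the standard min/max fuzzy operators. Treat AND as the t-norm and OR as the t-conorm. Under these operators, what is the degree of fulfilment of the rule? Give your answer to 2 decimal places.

firing strength: steady=0.32, downhill=0.33; AND[min(a, b)] → w = 0.32

0.32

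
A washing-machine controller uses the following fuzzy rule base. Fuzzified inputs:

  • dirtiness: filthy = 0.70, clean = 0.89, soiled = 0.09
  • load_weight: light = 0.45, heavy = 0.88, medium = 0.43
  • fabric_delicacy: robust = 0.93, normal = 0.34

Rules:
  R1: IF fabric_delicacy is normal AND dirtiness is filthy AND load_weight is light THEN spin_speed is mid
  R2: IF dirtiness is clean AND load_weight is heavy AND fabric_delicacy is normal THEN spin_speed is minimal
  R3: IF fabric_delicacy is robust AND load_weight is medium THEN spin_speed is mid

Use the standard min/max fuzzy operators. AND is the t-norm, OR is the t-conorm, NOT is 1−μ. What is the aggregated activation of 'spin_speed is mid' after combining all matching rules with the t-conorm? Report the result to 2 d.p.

R1: normal=0.34, filthy=0.70, light=0.45; AND[min(a, b)] → w = 0.34
R2: clean=0.89, heavy=0.88, normal=0.34; AND[min(a, b)] → w = 0.34
R3: robust=0.93, medium=0.43; AND[min(a, b)] → w = 0.43
Rules with consequent 'mid': {R1, R3} → strengths 0.34, 0.43
Aggregate via t-conorm [max(a, b)]: 0.43

0.43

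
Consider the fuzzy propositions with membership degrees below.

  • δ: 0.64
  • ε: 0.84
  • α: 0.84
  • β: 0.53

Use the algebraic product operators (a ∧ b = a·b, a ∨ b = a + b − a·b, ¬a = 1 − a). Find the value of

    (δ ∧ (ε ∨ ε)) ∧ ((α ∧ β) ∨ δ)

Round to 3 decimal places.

ε ∨ ε = a + b − a·b on (0.8400, 0.8400) = 0.9744
δ ∧ (ε ∨ ε) = a·b on (0.6400, 0.9744) = 0.6236
α ∧ β = a·b on (0.8400, 0.5300) = 0.4452
(α ∧ β) ∨ δ = a + b − a·b on (0.4452, 0.6400) = 0.8003
(δ ∧ (ε ∨ ε)) ∧ ((α ∧ β) ∨ δ) = a·b on (0.6236, 0.8003) = 0.4991

0.499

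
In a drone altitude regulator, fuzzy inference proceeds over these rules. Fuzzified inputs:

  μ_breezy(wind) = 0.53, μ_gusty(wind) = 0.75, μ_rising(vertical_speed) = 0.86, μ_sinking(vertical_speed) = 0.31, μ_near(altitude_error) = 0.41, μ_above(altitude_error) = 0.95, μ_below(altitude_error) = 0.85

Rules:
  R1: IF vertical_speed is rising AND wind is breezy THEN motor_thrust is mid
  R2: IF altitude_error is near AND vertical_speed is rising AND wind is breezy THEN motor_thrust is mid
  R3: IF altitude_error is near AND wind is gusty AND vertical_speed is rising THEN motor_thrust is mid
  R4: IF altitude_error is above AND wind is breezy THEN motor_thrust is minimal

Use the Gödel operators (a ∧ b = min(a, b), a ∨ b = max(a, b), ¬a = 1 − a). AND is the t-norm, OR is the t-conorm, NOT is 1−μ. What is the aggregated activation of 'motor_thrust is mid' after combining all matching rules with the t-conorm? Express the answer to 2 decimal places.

0.53

R1: rising=0.86, breezy=0.53; AND[min(a, b)] → w = 0.53
R2: near=0.41, rising=0.86, breezy=0.53; AND[min(a, b)] → w = 0.41
R3: near=0.41, gusty=0.75, rising=0.86; AND[min(a, b)] → w = 0.41
R4: above=0.95, breezy=0.53; AND[min(a, b)] → w = 0.53
Rules with consequent 'mid': {R1, R2, R3} → strengths 0.53, 0.41, 0.41
Aggregate via t-conorm [max(a, b)]: 0.53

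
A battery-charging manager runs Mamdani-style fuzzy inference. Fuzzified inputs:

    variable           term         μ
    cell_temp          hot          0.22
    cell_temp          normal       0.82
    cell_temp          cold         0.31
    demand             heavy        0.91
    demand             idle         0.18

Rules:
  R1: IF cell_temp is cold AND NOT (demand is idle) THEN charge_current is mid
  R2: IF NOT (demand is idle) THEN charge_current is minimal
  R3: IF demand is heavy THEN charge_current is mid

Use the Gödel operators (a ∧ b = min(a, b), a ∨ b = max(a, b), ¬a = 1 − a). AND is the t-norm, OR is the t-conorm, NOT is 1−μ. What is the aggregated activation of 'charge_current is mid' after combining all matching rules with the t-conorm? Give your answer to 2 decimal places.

0.91

R1: cold=0.31, ¬idle=1−0.18=0.82; AND[min(a, b)] → w = 0.31
R2: ¬idle=1−0.18=0.82 → w = 0.82
R3: heavy=0.91 → w = 0.91
Rules with consequent 'mid': {R1, R3} → strengths 0.31, 0.91
Aggregate via t-conorm [max(a, b)]: 0.91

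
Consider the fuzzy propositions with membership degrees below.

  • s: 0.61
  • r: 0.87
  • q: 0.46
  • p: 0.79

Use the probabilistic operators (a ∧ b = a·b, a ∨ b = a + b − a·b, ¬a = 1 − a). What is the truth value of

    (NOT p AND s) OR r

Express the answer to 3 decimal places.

NOT p = 1 − 0.7900 = 0.2100
NOT p AND s = a·b on (0.2100, 0.6100) = 0.1281
(NOT p AND s) OR r = a + b − a·b on (0.1281, 0.8700) = 0.8867

0.887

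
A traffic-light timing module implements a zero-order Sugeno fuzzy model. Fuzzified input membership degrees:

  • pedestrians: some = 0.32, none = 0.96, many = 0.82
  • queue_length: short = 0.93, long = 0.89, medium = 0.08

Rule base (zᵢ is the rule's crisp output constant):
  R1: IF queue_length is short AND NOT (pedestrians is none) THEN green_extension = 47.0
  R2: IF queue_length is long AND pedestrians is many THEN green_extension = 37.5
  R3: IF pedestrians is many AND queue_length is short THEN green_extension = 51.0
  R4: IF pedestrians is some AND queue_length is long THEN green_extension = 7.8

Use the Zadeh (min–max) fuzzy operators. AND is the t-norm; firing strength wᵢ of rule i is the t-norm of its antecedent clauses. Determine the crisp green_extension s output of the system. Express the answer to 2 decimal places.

38.47

R1 (z=47.0): short=0.93, ¬none=1−0.96=0.04; AND[min(a, b)] → w = 0.04
R2 (z=37.5): long=0.89, many=0.82; AND[min(a, b)] → w = 0.82
R3 (z=51.0): many=0.82, short=0.93; AND[min(a, b)] → w = 0.82
R4 (z=7.8): some=0.32, long=0.89; AND[min(a, b)] → w = 0.32
Weighted average = (0.04·47.0 + 0.82·37.5 + 0.82·51.0 + 0.32·7.8) / (0.04 + 0.82 + 0.82 + 0.32)
  = 76.9460 / 2.0000 = 38.47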